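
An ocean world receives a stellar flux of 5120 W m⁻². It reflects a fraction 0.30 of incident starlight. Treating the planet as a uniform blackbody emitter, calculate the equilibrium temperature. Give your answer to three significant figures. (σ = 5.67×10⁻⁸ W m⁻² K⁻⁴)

T_eq ≈ 355 K

Energy balance: absorbed = emitted ⇒ πR²·S(1−A) = 4πR²·σT_eq⁴, so T_eq⁴ = S(1−A)/(4σ).
T_eq = [5120 × 0.70 / (4 × 5.67×10⁻⁸)]^(1/4) = (1.58×10¹⁰)^(1/4) = 355 K.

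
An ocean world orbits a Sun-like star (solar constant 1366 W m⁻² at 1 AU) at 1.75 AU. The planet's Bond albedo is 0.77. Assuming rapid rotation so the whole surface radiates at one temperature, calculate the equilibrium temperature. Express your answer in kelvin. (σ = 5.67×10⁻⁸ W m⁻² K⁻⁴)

T_eq ≈ 146 K

Flux at 1.75 AU: S = 1366/1.75² = 446 W m⁻².
Energy balance: absorbed = emitted ⇒ πR²·S(1−A) = 4πR²·σT_eq⁴, so T_eq⁴ = S(1−A)/(4σ).
T_eq = [446 × 0.23 / (4 × 5.67×10⁻⁸)]^(1/4) = (4.52×10⁸)^(1/4) = 146 K.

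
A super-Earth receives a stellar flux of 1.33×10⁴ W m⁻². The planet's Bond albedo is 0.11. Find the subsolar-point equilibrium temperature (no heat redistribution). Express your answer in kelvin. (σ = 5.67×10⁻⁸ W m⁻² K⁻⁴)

At the subsolar point the surface absorbs S(1−A) and emits σT⁴ per unit area — no factor of 4, since only the local patch is in balance.
T = [1.33×10⁴ × 0.89 / 5.67×10⁻⁸]^(1/4) = (2.09×10¹¹)^(1/4) = 676 K.

T_ss ≈ 676 K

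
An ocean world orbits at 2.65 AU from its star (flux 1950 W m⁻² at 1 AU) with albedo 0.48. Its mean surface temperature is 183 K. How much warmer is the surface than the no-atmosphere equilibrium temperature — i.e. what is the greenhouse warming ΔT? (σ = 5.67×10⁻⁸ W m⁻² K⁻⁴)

ΔT ≈ 24.2 K

S = 1950/2.65² = 277.7 W m⁻².
T_eq = [S(1−A)/(4σ)]^(1/4) = [277.7×0.52/(4×5.67×10⁻⁸)]^(1/4) = 158.8 K.
ΔT = T_surf − T_eq = 183 − 158.8.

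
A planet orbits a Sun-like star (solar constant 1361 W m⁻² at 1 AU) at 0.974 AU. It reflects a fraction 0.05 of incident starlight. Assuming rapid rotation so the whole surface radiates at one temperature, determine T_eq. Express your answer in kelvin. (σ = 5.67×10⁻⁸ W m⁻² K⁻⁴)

T_eq ≈ 278 K

Flux at 0.974 AU: S = 1361/0.974² = 1430 W m⁻².
Energy balance: absorbed = emitted ⇒ πR²·S(1−A) = 4πR²·σT_eq⁴, so T_eq⁴ = S(1−A)/(4σ).
T_eq = [1430 × 0.95 / (4 × 5.67×10⁻⁸)]^(1/4) = (6.01×10⁹)^(1/4) = 278 K.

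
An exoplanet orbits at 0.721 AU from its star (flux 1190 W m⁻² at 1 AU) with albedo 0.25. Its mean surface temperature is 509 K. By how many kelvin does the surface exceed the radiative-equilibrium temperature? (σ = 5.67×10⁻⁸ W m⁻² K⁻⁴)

S = 1190/0.721² = 2289 W m⁻².
T_eq = [S(1−A)/(4σ)]^(1/4) = [2289×0.75/(4×5.67×10⁻⁸)]^(1/4) = 295.0 K.
ΔT = T_surf − T_eq = 509 − 295.0.

ΔT ≈ 214.0 K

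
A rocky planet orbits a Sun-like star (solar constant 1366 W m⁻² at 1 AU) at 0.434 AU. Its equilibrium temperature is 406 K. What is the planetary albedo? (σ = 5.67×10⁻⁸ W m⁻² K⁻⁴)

A ≈ 0.15

Flux at 0.434 AU: S = 1366/0.434² = 7250 W m⁻².
From T_eq⁴ = S(1−A)/(4σ): 1−A = 4σT_eq⁴/S.
1−A = 4 × 5.67×10⁻⁸ × (406)⁴ / 7250 = 0.850.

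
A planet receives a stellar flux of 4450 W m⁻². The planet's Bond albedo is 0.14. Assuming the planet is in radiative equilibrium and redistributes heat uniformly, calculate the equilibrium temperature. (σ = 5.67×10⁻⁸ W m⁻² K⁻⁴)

Energy balance: absorbed = emitted ⇒ πR²·S(1−A) = 4πR²·σT_eq⁴, so T_eq⁴ = S(1−A)/(4σ).
T_eq = [4450 × 0.86 / (4 × 5.67×10⁻⁸)]^(1/4) = (1.69×10¹⁰)^(1/4) = 360 K.

T_eq ≈ 360 K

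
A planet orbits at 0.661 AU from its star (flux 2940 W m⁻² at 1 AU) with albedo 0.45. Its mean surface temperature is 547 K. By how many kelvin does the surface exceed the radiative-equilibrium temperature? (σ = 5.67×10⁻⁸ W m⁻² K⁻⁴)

S = 2940/0.661² = 6729 W m⁻².
T_eq = [S(1−A)/(4σ)]^(1/4) = [6729×0.55/(4×5.67×10⁻⁸)]^(1/4) = 357.4 K.
ΔT = T_surf − T_eq = 547 − 357.4.

ΔT ≈ 189.6 K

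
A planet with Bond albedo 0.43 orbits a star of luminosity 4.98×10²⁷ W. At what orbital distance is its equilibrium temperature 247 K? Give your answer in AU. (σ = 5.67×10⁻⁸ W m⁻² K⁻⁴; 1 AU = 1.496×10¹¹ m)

d ≈ 3.46 AU

From T_eq⁴ = L(1−A)/(16πσd²): d = √[L(1−A)/(16πσT_eq⁴)].
d = √[4.98×10²⁷ × 0.57 / (16π × 5.67×10⁻⁸ × (247)⁴)] = 5.17×10¹¹ m = 3.46 AU.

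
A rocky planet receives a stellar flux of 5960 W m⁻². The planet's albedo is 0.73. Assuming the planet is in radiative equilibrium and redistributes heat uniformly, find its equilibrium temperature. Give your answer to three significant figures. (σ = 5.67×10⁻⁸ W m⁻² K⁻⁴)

Energy balance: absorbed = emitted ⇒ πR²·S(1−A) = 4πR²·σT_eq⁴, so T_eq⁴ = S(1−A)/(4σ).
T_eq = [5960 × 0.27 / (4 × 5.67×10⁻⁸)]^(1/4) = (7.10×10⁹)^(1/4) = 290 K.

T_eq ≈ 290 K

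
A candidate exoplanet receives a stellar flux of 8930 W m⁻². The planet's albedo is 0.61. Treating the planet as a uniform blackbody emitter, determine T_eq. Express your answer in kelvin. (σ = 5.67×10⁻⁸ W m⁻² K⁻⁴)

Energy balance: absorbed = emitted ⇒ πR²·S(1−A) = 4πR²·σT_eq⁴, so T_eq⁴ = S(1−A)/(4σ).
T_eq = [8930 × 0.39 / (4 × 5.67×10⁻⁸)]^(1/4) = (1.54×10¹⁰)^(1/4) = 352 K.

T_eq ≈ 352 K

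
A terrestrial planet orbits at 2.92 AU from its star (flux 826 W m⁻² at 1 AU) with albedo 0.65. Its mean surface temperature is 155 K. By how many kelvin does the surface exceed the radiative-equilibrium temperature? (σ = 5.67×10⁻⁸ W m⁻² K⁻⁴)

S = 826/2.92² = 96.88 W m⁻².
T_eq = [S(1−A)/(4σ)]^(1/4) = [96.88×0.35/(4×5.67×10⁻⁸)]^(1/4) = 110.6 K.
ΔT = T_surf − T_eq = 155 − 110.6.

ΔT ≈ 44.4 K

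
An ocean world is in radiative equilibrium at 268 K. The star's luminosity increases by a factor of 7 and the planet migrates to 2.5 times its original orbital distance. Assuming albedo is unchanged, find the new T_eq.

T_eq ∝ L^(1/4) · d^(−1/2).
T′ = 268 × 7^(1/4) / 2.5^(1/2) = 276 K.

T_eq ≈ 276 K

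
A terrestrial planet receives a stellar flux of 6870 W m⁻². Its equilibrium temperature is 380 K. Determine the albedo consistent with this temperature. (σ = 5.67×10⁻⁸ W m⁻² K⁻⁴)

From T_eq⁴ = S(1−A)/(4σ): 1−A = 4σT_eq⁴/S.
1−A = 4 × 5.67×10⁻⁸ × (380)⁴ / 6870 = 0.688.

A ≈ 0.31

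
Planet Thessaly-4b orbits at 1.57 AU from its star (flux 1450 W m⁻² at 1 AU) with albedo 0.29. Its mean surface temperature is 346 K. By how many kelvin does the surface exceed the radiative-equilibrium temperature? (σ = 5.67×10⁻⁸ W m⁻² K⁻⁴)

ΔT ≈ 138.8 K

S = 1450/1.57² = 588.3 W m⁻².
T_eq = [S(1−A)/(4σ)]^(1/4) = [588.3×0.71/(4×5.67×10⁻⁸)]^(1/4) = 207.2 K.
ΔT = T_surf − T_eq = 346 − 207.2.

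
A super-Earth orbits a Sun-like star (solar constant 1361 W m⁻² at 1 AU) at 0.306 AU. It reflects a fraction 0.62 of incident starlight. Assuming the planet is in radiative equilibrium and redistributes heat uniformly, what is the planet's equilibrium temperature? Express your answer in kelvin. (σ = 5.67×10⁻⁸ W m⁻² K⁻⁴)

T_eq ≈ 395 K

Flux at 0.306 AU: S = 1361/0.306² = 1.45×10⁴ W m⁻².
Energy balance: absorbed = emitted ⇒ πR²·S(1−A) = 4πR²·σT_eq⁴, so T_eq⁴ = S(1−A)/(4σ).
T_eq = [1.45×10⁴ × 0.38 / (4 × 5.67×10⁻⁸)]^(1/4) = (2.44×10¹⁰)^(1/4) = 395 K.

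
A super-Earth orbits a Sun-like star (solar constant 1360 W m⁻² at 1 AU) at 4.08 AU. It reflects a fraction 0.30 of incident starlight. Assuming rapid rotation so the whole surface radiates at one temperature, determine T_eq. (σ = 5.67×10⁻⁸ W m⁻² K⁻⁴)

T_eq ≈ 126 K

Flux at 4.08 AU: S = 1360/4.08² = 81.7 W m⁻².
Energy balance: absorbed = emitted ⇒ πR²·S(1−A) = 4πR²·σT_eq⁴, so T_eq⁴ = S(1−A)/(4σ).
T_eq = [81.7 × 0.70 / (4 × 5.67×10⁻⁸)]^(1/4) = (2.52×10⁸)^(1/4) = 126 K.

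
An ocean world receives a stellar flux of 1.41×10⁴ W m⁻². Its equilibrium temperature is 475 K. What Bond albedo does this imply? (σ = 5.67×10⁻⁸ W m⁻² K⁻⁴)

From T_eq⁴ = S(1−A)/(4σ): 1−A = 4σT_eq⁴/S.
1−A = 4 × 5.67×10⁻⁸ × (475)⁴ / 1.41×10⁴ = 0.819.

A ≈ 0.18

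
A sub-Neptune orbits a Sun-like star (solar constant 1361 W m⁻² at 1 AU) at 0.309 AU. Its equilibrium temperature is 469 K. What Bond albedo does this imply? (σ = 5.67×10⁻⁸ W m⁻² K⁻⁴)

Flux at 0.309 AU: S = 1361/0.309² = 1.43×10⁴ W m⁻².
From T_eq⁴ = S(1−A)/(4σ): 1−A = 4σT_eq⁴/S.
1−A = 4 × 5.67×10⁻⁸ × (469)⁴ / 1.43×10⁴ = 0.770.

A ≈ 0.23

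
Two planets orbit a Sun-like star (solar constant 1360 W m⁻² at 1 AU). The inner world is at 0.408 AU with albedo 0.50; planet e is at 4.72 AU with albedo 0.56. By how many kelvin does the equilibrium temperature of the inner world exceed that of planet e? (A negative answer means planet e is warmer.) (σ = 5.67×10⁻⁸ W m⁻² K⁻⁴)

ΔT ≈ 262.0 K

T_eq = [S₀(1−A)/(4σd²)]^(1/4), so T ∝ (1−A)^(1/4) / √d.
T₁ = [1360×0.50/(4×5.67×10⁻⁸×0.408²)]^(1/4) = 366.34 K.
T₂ = [1360×0.44/(4×5.67×10⁻⁸×4.72²)]^(1/4) = 104.32 K.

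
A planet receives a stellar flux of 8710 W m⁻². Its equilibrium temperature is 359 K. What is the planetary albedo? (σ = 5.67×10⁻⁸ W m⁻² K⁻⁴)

From T_eq⁴ = S(1−A)/(4σ): 1−A = 4σT_eq⁴/S.
1−A = 4 × 5.67×10⁻⁸ × (359)⁴ / 8710 = 0.433.

A ≈ 0.57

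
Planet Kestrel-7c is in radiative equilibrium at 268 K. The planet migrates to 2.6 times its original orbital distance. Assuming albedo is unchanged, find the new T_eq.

T_eq ∝ L^(1/4) · d^(−1/2).
T′ = 268 / 2.6^(1/2) = 166 K.

T_eq ≈ 166 K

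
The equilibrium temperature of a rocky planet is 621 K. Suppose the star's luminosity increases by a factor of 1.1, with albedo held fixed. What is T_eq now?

T_eq ∝ L^(1/4) · d^(−1/2).
T′ = 621 × 1.1^(1/4) = 636 K.

T_eq ≈ 636 K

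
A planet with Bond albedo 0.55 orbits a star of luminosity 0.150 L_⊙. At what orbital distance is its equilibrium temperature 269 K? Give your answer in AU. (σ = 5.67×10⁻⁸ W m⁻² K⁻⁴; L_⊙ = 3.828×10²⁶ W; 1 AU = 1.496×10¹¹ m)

d ≈ 0.278 AU

L = 0.150 × 3.828×10²⁶ = 5.74×10²⁵ W.
From T_eq⁴ = L(1−A)/(16πσd²): d = √[L(1−A)/(16πσT_eq⁴)].
d = √[5.74×10²⁵ × 0.45 / (16π × 5.67×10⁻⁸ × (269)⁴)] = 4.16×10¹⁰ m = 0.278 AU.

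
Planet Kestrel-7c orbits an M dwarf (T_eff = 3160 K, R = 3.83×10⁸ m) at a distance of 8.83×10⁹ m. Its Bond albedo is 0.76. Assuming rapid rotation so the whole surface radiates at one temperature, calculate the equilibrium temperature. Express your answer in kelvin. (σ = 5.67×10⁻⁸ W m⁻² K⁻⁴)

L = 4πR_⋆²σT_⋆⁴ = 4π(3.83×10⁸)² × 5.67×10⁻⁸ × (3160)⁴ = 1.04×10²⁵ W.
S = L/(4πd²) = 1.06×10⁴ W m⁻².
Energy balance: absorbed = emitted ⇒ πR²·S(1−A) = 4πR²·σT_eq⁴, so T_eq⁴ = S(1−A)/(4σ).
T_eq = [1.06×10⁴ × 0.24 / (4 × 5.67×10⁻⁸)]^(1/4) = (1.13×10¹⁰)^(1/4) = 326 K.

T_eq ≈ 326 K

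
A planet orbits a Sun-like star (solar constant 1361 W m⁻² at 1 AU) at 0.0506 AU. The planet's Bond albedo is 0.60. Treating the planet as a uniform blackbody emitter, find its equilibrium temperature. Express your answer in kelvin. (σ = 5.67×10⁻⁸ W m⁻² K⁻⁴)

Flux at 0.0506 AU: S = 1361/0.0506² = 5.32×10⁵ W m⁻².
Energy balance: absorbed = emitted ⇒ πR²·S(1−A) = 4πR²·σT_eq⁴, so T_eq⁴ = S(1−A)/(4σ).
T_eq = [5.32×10⁵ × 0.40 / (4 × 5.67×10⁻⁸)]^(1/4) = (9.38×10¹¹)^(1/4) = 984 K.

T_eq ≈ 984 K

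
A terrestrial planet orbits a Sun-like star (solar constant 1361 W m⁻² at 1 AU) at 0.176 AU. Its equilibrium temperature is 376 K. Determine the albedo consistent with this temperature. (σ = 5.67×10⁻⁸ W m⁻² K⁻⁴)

A ≈ 0.90

Flux at 0.176 AU: S = 1361/0.176² = 4.39×10⁴ W m⁻².
From T_eq⁴ = S(1−A)/(4σ): 1−A = 4σT_eq⁴/S.
1−A = 4 × 5.67×10⁻⁸ × (376)⁴ / 4.39×10⁴ = 0.103.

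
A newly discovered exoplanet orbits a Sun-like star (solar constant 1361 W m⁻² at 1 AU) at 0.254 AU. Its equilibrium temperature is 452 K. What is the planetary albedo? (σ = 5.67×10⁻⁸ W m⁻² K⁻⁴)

A ≈ 0.55

Flux at 0.254 AU: S = 1361/0.254² = 2.11×10⁴ W m⁻².
From T_eq⁴ = S(1−A)/(4σ): 1−A = 4σT_eq⁴/S.
1−A = 4 × 5.67×10⁻⁸ × (452)⁴ / 2.11×10⁴ = 0.449.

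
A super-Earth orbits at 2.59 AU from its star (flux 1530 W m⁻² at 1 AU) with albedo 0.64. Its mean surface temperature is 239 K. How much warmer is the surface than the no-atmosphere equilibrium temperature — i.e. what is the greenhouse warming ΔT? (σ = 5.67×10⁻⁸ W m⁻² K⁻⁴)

ΔT ≈ 101.1 K

S = 1530/2.59² = 228.1 W m⁻².
T_eq = [S(1−A)/(4σ)]^(1/4) = [228.1×0.36/(4×5.67×10⁻⁸)]^(1/4) = 137.9 K.
ΔT = T_surf − T_eq = 239 − 137.9.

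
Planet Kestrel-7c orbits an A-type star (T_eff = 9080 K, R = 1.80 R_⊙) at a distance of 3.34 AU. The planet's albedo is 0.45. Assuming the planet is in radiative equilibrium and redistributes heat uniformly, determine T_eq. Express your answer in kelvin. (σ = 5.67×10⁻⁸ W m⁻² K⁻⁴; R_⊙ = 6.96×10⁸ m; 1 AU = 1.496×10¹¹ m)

R_⋆ = 1.80 × 6.96×10⁸ = 1.25×10⁹ m.
d = 3.34 AU = 5.00×10¹¹ m.
L = 4πR_⋆²σT_⋆⁴ = 4π(1.25×10⁹)² × 5.67×10⁻⁸ × (9080)⁴ = 7.60×10²⁷ W.
S = L/(4πd²) = 2420 W m⁻².
Energy balance: absorbed = emitted ⇒ πR²·S(1−A) = 4πR²·σT_eq⁴, so T_eq⁴ = S(1−A)/(4σ).
T_eq = [2420 × 0.55 / (4 × 5.67×10⁻⁸)]^(1/4) = (5.88×10⁹)^(1/4) = 277 K.

T_eq ≈ 277 K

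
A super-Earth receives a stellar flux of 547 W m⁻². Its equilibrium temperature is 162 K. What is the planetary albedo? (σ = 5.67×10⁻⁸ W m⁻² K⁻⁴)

A ≈ 0.71

From T_eq⁴ = S(1−A)/(4σ): 1−A = 4σT_eq⁴/S.
1−A = 4 × 5.67×10⁻⁸ × (162)⁴ / 547 = 0.286.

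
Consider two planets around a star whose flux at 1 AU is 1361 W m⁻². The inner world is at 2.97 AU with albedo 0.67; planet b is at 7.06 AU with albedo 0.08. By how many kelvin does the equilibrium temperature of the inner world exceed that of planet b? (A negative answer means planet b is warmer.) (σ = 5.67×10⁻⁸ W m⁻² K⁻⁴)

T_eq = [S₀(1−A)/(4σd²)]^(1/4), so T ∝ (1−A)^(1/4) / √d.
T₁ = [1361×0.33/(4×5.67×10⁻⁸×2.97²)]^(1/4) = 122.41 K.
T₂ = [1361×0.92/(4×5.67×10⁻⁸×7.06²)]^(1/4) = 102.59 K.

ΔT ≈ 19.8 K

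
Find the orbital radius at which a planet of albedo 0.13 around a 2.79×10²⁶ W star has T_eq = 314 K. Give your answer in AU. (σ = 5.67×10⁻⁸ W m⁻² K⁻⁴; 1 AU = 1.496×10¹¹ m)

From T_eq⁴ = L(1−A)/(16πσd²): d = √[L(1−A)/(16πσT_eq⁴)].
d = √[2.79×10²⁶ × 0.87 / (16π × 5.67×10⁻⁸ × (314)⁴)] = 9.36×10¹⁰ m = 0.626 AU.

d ≈ 0.626 AU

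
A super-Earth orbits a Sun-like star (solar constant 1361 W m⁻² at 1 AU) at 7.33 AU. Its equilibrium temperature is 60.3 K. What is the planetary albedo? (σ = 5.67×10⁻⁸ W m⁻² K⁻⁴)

Flux at 7.33 AU: S = 1361/7.33² = 25.3 W m⁻².
From T_eq⁴ = S(1−A)/(4σ): 1−A = 4σT_eq⁴/S.
1−A = 4 × 5.67×10⁻⁸ × (60.3)⁴ / 25.3 = 0.118.

A ≈ 0.88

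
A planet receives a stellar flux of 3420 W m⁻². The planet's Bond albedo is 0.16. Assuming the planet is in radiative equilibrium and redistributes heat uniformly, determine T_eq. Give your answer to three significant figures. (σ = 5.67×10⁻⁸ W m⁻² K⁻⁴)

T_eq ≈ 335 K

Energy balance: absorbed = emitted ⇒ πR²·S(1−A) = 4πR²·σT_eq⁴, so T_eq⁴ = S(1−A)/(4σ).
T_eq = [3420 × 0.84 / (4 × 5.67×10⁻⁸)]^(1/4) = (1.27×10¹⁰)^(1/4) = 335 K.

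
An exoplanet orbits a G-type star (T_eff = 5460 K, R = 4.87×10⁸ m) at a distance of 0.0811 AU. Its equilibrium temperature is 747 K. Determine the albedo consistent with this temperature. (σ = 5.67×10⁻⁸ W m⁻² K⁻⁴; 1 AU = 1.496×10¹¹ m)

d = 0.0811 AU = 1.21×10¹⁰ m.
L = 4πR_⋆²σT_⋆⁴ = 4π(4.87×10⁸)² × 5.67×10⁻⁸ × (5460)⁴ = 1.50×10²⁶ W.
S = L/(4πd²) = 8.12×10⁴ W m⁻².
From T_eq⁴ = S(1−A)/(4σ): 1−A = 4σT_eq⁴/S.
1−A = 4 × 5.67×10⁻⁸ × (747)⁴ / 8.12×10⁴ = 0.870.

A ≈ 0.13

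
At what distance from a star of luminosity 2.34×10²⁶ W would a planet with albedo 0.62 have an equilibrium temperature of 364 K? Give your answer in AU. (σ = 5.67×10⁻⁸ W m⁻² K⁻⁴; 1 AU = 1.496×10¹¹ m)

From T_eq⁴ = L(1−A)/(16πσd²): d = √[L(1−A)/(16πσT_eq⁴)].
d = √[2.34×10²⁶ × 0.38 / (16π × 5.67×10⁻⁸ × (364)⁴)] = 4.22×10¹⁰ m = 0.282 AU.

d ≈ 0.282 AU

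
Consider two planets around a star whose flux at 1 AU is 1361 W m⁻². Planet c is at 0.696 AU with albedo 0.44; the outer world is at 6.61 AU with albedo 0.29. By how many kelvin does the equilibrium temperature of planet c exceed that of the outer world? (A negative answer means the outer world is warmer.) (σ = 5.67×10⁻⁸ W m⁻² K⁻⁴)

T_eq = [S₀(1−A)/(4σd²)]^(1/4), so T ∝ (1−A)^(1/4) / √d.
T₁ = [1361×0.56/(4×5.67×10⁻⁸×0.696²)]^(1/4) = 288.60 K.
T₂ = [1361×0.71/(4×5.67×10⁻⁸×6.61²)]^(1/4) = 99.37 K.

ΔT ≈ 189.2 K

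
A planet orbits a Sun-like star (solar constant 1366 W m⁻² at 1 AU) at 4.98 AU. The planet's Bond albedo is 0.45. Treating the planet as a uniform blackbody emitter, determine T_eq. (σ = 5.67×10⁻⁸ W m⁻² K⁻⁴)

T_eq ≈ 108 K

Flux at 4.98 AU: S = 1366/4.98² = 55.1 W m⁻².
Energy balance: absorbed = emitted ⇒ πR²·S(1−A) = 4πR²·σT_eq⁴, so T_eq⁴ = S(1−A)/(4σ).
T_eq = [55.1 × 0.55 / (4 × 5.67×10⁻⁸)]^(1/4) = (1.34×10⁸)^(1/4) = 108 K.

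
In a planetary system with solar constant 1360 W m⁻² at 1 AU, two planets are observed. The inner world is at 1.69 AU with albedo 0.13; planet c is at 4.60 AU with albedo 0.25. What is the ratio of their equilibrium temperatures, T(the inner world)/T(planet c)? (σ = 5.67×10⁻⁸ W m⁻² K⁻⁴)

T₁/T₂ ≈ 1.712

T_eq = [S₀(1−A)/(4σd²)]^(1/4), so T ∝ (1−A)^(1/4) / √d.
T₁ = [1360×0.87/(4×5.67×10⁻⁸×1.69²)]^(1/4) = 206.73 K.
T₂ = [1360×0.75/(4×5.67×10⁻⁸×4.60²)]^(1/4) = 120.74 K.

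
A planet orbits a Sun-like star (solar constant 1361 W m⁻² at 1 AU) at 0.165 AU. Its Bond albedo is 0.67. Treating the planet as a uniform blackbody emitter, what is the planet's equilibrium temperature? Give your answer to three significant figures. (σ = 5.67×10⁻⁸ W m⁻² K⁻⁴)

T_eq ≈ 519 K

Flux at 0.165 AU: S = 1361/0.165² = 5.00×10⁴ W m⁻².
Energy balance: absorbed = emitted ⇒ πR²·S(1−A) = 4πR²·σT_eq⁴, so T_eq⁴ = S(1−A)/(4σ).
T_eq = [5.00×10⁴ × 0.33 / (4 × 5.67×10⁻⁸)]^(1/4) = (7.27×10¹⁰)^(1/4) = 519 K.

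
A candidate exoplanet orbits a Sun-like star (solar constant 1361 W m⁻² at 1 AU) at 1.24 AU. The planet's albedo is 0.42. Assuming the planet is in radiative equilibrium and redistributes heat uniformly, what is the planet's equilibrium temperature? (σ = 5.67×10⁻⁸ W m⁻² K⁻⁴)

Flux at 1.24 AU: S = 1361/1.24² = 885 W m⁻².
Energy balance: absorbed = emitted ⇒ πR²·S(1−A) = 4πR²·σT_eq⁴, so T_eq⁴ = S(1−A)/(4σ).
T_eq = [885 × 0.58 / (4 × 5.67×10⁻⁸)]^(1/4) = (2.26×10⁹)^(1/4) = 218 K.

T_eq ≈ 218 K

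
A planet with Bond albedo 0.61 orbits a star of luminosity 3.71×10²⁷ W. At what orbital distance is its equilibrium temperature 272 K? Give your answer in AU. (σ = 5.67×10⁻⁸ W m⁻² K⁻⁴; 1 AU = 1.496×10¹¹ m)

From T_eq⁴ = L(1−A)/(16πσd²): d = √[L(1−A)/(16πσT_eq⁴)].
d = √[3.71×10²⁷ × 0.39 / (16π × 5.67×10⁻⁸ × (272)⁴)] = 3.05×10¹¹ m = 2.04 AU.

d ≈ 2.04 AU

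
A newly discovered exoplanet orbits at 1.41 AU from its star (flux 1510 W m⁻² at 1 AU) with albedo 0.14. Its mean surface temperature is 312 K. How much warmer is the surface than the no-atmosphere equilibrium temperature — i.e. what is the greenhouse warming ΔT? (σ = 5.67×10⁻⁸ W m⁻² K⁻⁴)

ΔT ≈ 80.3 K

S = 1510/1.41² = 759.5 W m⁻².
T_eq = [S(1−A)/(4σ)]^(1/4) = [759.5×0.86/(4×5.67×10⁻⁸)]^(1/4) = 231.7 K.
ΔT = T_surf − T_eq = 312 − 231.7.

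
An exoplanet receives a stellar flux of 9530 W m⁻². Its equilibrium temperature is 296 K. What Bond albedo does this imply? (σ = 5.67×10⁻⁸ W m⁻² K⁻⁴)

From T_eq⁴ = S(1−A)/(4σ): 1−A = 4σT_eq⁴/S.
1−A = 4 × 5.67×10⁻⁸ × (296)⁴ / 9530 = 0.183.

A ≈ 0.82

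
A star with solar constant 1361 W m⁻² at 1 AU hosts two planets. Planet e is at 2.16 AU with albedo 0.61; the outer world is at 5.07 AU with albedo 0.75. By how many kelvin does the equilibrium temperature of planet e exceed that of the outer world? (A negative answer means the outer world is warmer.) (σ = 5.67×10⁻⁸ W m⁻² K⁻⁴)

ΔT ≈ 62.3 K

T_eq = [S₀(1−A)/(4σd²)]^(1/4), so T ∝ (1−A)^(1/4) / √d.
T₁ = [1361×0.39/(4×5.67×10⁻⁸×2.16²)]^(1/4) = 149.66 K.
T₂ = [1361×0.25/(4×5.67×10⁻⁸×5.07²)]^(1/4) = 87.40 K.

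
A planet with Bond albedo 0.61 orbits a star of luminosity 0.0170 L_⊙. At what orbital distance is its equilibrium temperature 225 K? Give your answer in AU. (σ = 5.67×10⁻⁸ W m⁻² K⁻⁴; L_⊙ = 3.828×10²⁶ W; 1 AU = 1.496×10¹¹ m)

L = 0.0170 × 3.828×10²⁶ = 6.51×10²⁴ W.
From T_eq⁴ = L(1−A)/(16πσd²): d = √[L(1−A)/(16πσT_eq⁴)].
d = √[6.51×10²⁴ × 0.39 / (16π × 5.67×10⁻⁸ × (225)⁴)] = 1.86×10¹⁰ m = 0.125 AU.

d ≈ 0.125 AU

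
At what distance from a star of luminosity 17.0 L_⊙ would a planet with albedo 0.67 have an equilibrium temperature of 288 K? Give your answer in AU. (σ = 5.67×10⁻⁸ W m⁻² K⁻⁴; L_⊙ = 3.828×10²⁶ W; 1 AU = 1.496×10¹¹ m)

d ≈ 2.21 AU

L = 17.0 × 3.828×10²⁶ = 6.51×10²⁷ W.
From T_eq⁴ = L(1−A)/(16πσd²): d = √[L(1−A)/(16πσT_eq⁴)].
d = √[6.51×10²⁷ × 0.33 / (16π × 5.67×10⁻⁸ × (288)⁴)] = 3.31×10¹¹ m = 2.21 AU.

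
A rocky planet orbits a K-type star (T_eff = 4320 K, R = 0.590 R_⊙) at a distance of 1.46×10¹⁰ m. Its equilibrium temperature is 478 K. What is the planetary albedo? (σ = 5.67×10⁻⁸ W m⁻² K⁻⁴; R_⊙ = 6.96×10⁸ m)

A ≈ 0.24

R_⋆ = 0.590 × 6.96×10⁸ = 4.11×10⁸ m.
L = 4πR_⋆²σT_⋆⁴ = 4π(4.11×10⁸)² × 5.67×10⁻⁸ × (4320)⁴ = 4.18×10²⁵ W.
S = L/(4πd²) = 1.56×10⁴ W m⁻².
From T_eq⁴ = S(1−A)/(4σ): 1−A = 4σT_eq⁴/S.
1−A = 4 × 5.67×10⁻⁸ × (478)⁴ / 1.56×10⁴ = 0.758.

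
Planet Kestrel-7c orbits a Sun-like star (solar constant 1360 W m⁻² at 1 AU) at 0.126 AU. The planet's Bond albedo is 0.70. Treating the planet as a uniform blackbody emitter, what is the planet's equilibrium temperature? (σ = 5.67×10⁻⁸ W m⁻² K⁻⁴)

Flux at 0.126 AU: S = 1360/0.126² = 8.57×10⁴ W m⁻².
Energy balance: absorbed = emitted ⇒ πR²·S(1−A) = 4πR²·σT_eq⁴, so T_eq⁴ = S(1−A)/(4σ).
T_eq = [8.57×10⁴ × 0.30 / (4 × 5.67×10⁻⁸)]^(1/4) = (1.13×10¹¹)^(1/4) = 580 K.

T_eq ≈ 580 K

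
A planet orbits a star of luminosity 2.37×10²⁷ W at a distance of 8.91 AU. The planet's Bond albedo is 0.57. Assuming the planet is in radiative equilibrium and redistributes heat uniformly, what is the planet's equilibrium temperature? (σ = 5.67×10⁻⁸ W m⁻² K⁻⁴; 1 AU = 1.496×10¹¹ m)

T_eq ≈ 119 K

d = 8.91 AU = 1.33×10¹² m.
Flux: S = L/(4πd²) = 2.37×10²⁷/(4π×(1.33×10¹²)²) = 106 W m⁻².
Energy balance: absorbed = emitted ⇒ πR²·S(1−A) = 4πR²·σT_eq⁴, so T_eq⁴ = S(1−A)/(4σ).
T_eq = [106 × 0.43 / (4 × 5.67×10⁻⁸)]^(1/4) = (2.01×10⁸)^(1/4) = 119 K.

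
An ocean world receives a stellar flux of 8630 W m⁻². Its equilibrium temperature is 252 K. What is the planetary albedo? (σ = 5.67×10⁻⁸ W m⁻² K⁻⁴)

From T_eq⁴ = S(1−A)/(4σ): 1−A = 4σT_eq⁴/S.
1−A = 4 × 5.67×10⁻⁸ × (252)⁴ / 8630 = 0.106.

A ≈ 0.89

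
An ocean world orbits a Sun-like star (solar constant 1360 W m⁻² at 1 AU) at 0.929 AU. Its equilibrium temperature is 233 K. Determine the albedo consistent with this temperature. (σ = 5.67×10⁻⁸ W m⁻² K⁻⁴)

Flux at 0.929 AU: S = 1360/0.929² = 1580 W m⁻².
From T_eq⁴ = S(1−A)/(4σ): 1−A = 4σT_eq⁴/S.
1−A = 4 × 5.67×10⁻⁸ × (233)⁴ / 1580 = 0.424.

A ≈ 0.58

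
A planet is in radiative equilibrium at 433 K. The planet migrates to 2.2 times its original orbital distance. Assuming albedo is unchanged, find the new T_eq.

T_eq ≈ 292 K

T_eq ∝ L^(1/4) · d^(−1/2).
T′ = 433 / 2.2^(1/2) = 292 K.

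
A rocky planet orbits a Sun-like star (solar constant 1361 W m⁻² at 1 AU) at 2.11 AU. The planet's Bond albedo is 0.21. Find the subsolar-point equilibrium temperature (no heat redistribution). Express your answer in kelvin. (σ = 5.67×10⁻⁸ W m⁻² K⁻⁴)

T_ss ≈ 255 K

Flux at 2.11 AU: S = 1361/2.11² = 306 W m⁻².
At the subsolar point the surface absorbs S(1−A) and emits σT⁴ per unit area — no factor of 4, since only the local patch is in balance.
T = [306 × 0.79 / 5.67×10⁻⁸]^(1/4) = (4.26×10⁹)^(1/4) = 255 K.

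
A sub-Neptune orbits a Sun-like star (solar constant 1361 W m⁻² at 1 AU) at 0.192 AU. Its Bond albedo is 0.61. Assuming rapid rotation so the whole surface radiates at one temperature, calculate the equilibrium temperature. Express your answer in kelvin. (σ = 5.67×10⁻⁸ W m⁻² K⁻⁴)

Flux at 0.192 AU: S = 1361/0.192² = 3.69×10⁴ W m⁻².
Energy balance: absorbed = emitted ⇒ πR²·S(1−A) = 4πR²·σT_eq⁴, so T_eq⁴ = S(1−A)/(4σ).
T_eq = [3.69×10⁴ × 0.39 / (4 × 5.67×10⁻⁸)]^(1/4) = (6.35×10¹⁰)^(1/4) = 502 K.

T_eq ≈ 502 K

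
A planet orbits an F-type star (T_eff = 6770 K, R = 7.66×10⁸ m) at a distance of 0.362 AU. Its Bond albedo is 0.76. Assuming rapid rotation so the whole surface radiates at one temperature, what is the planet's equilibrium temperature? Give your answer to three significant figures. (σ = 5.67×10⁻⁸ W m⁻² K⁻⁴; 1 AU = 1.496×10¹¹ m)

T_eq ≈ 398 K

d = 0.362 AU = 5.42×10¹⁰ m.
L = 4πR_⋆²σT_⋆⁴ = 4π(7.66×10⁸)² × 5.67×10⁻⁸ × (6770)⁴ = 8.78×10²⁶ W.
S = L/(4πd²) = 2.38×10⁴ W m⁻².
Energy balance: absorbed = emitted ⇒ πR²·S(1−A) = 4πR²·σT_eq⁴, so T_eq⁴ = S(1−A)/(4σ).
T_eq = [2.38×10⁴ × 0.24 / (4 × 5.67×10⁻⁸)]^(1/4) = (2.52×10¹⁰)^(1/4) = 398 K.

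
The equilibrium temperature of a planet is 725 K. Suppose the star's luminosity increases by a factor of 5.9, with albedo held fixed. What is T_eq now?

T_eq ∝ L^(1/4) · d^(−1/2).
T′ = 725 × 5.9^(1/4) = 1130 K.

T_eq ≈ 1130 K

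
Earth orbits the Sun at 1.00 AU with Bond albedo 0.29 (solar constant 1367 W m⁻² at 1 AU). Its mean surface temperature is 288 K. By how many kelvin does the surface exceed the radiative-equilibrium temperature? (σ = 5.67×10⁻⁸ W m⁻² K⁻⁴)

ΔT ≈ 32.2 K

S = 1367/1.00² = 1367 W m⁻².
T_eq = [S(1−A)/(4σ)]^(1/4) = [1367×0.71/(4×5.67×10⁻⁸)]^(1/4) = 255.8 K.
ΔT = T_surf − T_eq = 288 − 255.8.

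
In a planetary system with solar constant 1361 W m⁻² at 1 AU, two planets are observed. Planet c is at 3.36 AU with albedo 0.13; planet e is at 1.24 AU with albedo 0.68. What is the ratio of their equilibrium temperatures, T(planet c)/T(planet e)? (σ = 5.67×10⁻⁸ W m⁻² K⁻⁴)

T_eq = [S₀(1−A)/(4σd²)]^(1/4), so T ∝ (1−A)^(1/4) / √d.
T₁ = [1361×0.87/(4×5.67×10⁻⁸×3.36²)]^(1/4) = 146.64 K.
T₂ = [1361×0.32/(4×5.67×10⁻⁸×1.24²)]^(1/4) = 187.99 K.

T₁/T₂ ≈ 0.780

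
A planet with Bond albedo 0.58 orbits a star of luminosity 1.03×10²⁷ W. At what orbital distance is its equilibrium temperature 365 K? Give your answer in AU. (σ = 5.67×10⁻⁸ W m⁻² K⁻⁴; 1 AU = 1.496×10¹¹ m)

d ≈ 0.618 AU

From T_eq⁴ = L(1−A)/(16πσd²): d = √[L(1−A)/(16πσT_eq⁴)].
d = √[1.03×10²⁷ × 0.42 / (16π × 5.67×10⁻⁸ × (365)⁴)] = 9.25×10¹⁰ m = 0.618 AU.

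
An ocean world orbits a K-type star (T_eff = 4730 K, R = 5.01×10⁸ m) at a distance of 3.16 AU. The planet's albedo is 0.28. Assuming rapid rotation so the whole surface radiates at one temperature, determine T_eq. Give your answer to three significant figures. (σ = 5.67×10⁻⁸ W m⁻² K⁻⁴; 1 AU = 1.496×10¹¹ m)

d = 3.16 AU = 4.73×10¹¹ m.
L = 4πR_⋆²σT_⋆⁴ = 4π(5.01×10⁸)² × 5.67×10⁻⁸ × (4730)⁴ = 8.95×10²⁵ W.
S = L/(4πd²) = 31.9 W m⁻².
Energy balance: absorbed = emitted ⇒ πR²·S(1−A) = 4πR²·σT_eq⁴, so T_eq⁴ = S(1−A)/(4σ).
T_eq = [31.9 × 0.72 / (4 × 5.67×10⁻⁸)]^(1/4) = (1.01×10⁸)^(1/4) = 100 K.

T_eq ≈ 100 K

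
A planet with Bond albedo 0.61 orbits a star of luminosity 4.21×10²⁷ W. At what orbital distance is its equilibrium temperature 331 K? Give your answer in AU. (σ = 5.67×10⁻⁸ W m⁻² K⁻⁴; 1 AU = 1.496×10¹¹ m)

d ≈ 1.46 AU

From T_eq⁴ = L(1−A)/(16πσd²): d = √[L(1−A)/(16πσT_eq⁴)].
d = √[4.21×10²⁷ × 0.39 / (16π × 5.67×10⁻⁸ × (331)⁴)] = 2.19×10¹¹ m = 1.46 AU.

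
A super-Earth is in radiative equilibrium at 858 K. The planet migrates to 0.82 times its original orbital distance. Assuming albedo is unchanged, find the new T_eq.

T_eq ∝ L^(1/4) · d^(−1/2).
T′ = 858 / 0.82^(1/2) = 948 K.

T_eq ≈ 948 K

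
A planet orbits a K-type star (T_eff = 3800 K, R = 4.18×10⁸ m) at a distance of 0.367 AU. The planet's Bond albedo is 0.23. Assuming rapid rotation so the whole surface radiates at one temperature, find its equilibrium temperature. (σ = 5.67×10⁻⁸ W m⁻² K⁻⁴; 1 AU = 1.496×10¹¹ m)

T_eq ≈ 220 K

d = 0.367 AU = 5.49×10¹⁰ m.
L = 4πR_⋆²σT_⋆⁴ = 4π(4.18×10⁸)² × 5.67×10⁻⁸ × (3800)⁴ = 2.60×10²⁵ W.
S = L/(4πd²) = 685 W m⁻².
Energy balance: absorbed = emitted ⇒ πR²·S(1−A) = 4πR²·σT_eq⁴, so T_eq⁴ = S(1−A)/(4σ).
T_eq = [685 × 0.77 / (4 × 5.67×10⁻⁸)]^(1/4) = (2.33×10⁹)^(1/4) = 220 K.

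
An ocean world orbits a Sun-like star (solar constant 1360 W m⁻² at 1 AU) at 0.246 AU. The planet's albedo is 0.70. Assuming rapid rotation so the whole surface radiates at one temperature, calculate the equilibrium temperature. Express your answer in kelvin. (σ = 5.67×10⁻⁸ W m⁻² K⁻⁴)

T_eq ≈ 415 K

Flux at 0.246 AU: S = 1360/0.246² = 2.25×10⁴ W m⁻².
Energy balance: absorbed = emitted ⇒ πR²·S(1−A) = 4πR²·σT_eq⁴, so T_eq⁴ = S(1−A)/(4σ).
T_eq = [2.25×10⁴ × 0.30 / (4 × 5.67×10⁻⁸)]^(1/4) = (2.97×10¹⁰)^(1/4) = 415 K.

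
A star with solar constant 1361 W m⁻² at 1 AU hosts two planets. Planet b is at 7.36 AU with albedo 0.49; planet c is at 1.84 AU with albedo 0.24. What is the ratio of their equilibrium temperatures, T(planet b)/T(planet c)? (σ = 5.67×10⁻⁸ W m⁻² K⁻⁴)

T_eq = [S₀(1−A)/(4σd²)]^(1/4), so T ∝ (1−A)^(1/4) / √d.
T₁ = [1361×0.51/(4×5.67×10⁻⁸×7.36²)]^(1/4) = 86.70 K.
T₂ = [1361×0.76/(4×5.67×10⁻⁸×1.84²)]^(1/4) = 191.58 K.

T₁/T₂ ≈ 0.453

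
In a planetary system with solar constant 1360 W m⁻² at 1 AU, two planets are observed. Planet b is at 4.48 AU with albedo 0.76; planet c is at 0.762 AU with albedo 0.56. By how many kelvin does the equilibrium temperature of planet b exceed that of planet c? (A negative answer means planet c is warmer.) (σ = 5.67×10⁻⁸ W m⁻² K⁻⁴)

T_eq = [S₀(1−A)/(4σd²)]^(1/4), so T ∝ (1−A)^(1/4) / √d.
T₁ = [1360×0.24/(4×5.67×10⁻⁸×4.48²)]^(1/4) = 92.02 K.
T₂ = [1360×0.44/(4×5.67×10⁻⁸×0.762²)]^(1/4) = 259.63 K.

ΔT ≈ -167.6 K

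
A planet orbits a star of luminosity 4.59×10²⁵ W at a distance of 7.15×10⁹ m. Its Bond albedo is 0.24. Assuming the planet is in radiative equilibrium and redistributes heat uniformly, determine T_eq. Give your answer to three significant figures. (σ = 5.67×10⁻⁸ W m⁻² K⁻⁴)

Flux: S = L/(4πd²) = 4.59×10²⁵/(4π×(7.15×10⁹)²) = 7.14×10⁴ W m⁻².
Energy balance: absorbed = emitted ⇒ πR²·S(1−A) = 4πR²·σT_eq⁴, so T_eq⁴ = S(1−A)/(4σ).
T_eq = [7.14×10⁴ × 0.76 / (4 × 5.67×10⁻⁸)]^(1/4) = (2.39×10¹¹)^(1/4) = 700 K.

T_eq ≈ 700 K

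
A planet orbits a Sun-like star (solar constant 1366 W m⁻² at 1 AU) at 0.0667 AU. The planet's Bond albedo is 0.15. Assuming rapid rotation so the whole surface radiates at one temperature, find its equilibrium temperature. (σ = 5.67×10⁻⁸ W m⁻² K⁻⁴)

T_eq ≈ 1040 K

Flux at 0.0667 AU: S = 1366/0.0667² = 3.07×10⁵ W m⁻².
Energy balance: absorbed = emitted ⇒ πR²·S(1−A) = 4πR²·σT_eq⁴, so T_eq⁴ = S(1−A)/(4σ).
T_eq = [3.07×10⁵ × 0.85 / (4 × 5.67×10⁻⁸)]^(1/4) = (1.15×10¹²)^(1/4) = 1040 K.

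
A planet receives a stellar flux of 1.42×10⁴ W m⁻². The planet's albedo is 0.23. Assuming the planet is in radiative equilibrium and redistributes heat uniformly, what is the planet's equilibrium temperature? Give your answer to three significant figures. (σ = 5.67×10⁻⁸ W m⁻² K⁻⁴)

Energy balance: absorbed = emitted ⇒ πR²·S(1−A) = 4πR²·σT_eq⁴, so T_eq⁴ = S(1−A)/(4σ).
T_eq = [1.42×10⁴ × 0.77 / (4 × 5.67×10⁻⁸)]^(1/4) = (4.82×10¹⁰)^(1/4) = 469 K.

T_eq ≈ 469 K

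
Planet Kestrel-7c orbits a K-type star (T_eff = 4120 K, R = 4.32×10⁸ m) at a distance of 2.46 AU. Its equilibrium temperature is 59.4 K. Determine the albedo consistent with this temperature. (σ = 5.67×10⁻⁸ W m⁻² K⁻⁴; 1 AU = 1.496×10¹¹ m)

d = 2.46 AU = 3.68×10¹¹ m.
L = 4πR_⋆²σT_⋆⁴ = 4π(4.32×10⁸)² × 5.67×10⁻⁸ × (4120)⁴ = 3.83×10²⁵ W.
S = L/(4πd²) = 22.5 W m⁻².
From T_eq⁴ = S(1−A)/(4σ): 1−A = 4σT_eq⁴/S.
1−A = 4 × 5.67×10⁻⁸ × (59.4)⁴ / 22.5 = 0.125.

A ≈ 0.87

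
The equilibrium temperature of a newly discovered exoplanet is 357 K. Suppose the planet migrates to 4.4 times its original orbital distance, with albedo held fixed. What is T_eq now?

T_eq ∝ L^(1/4) · d^(−1/2).
T′ = 357 / 4.4^(1/2) = 170 K.

T_eq ≈ 170 K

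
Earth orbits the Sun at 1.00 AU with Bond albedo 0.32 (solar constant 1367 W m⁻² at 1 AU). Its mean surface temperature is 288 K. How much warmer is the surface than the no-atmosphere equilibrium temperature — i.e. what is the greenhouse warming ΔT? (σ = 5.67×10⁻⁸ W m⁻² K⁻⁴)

ΔT ≈ 35.0 K

S = 1367/1.00² = 1367 W m⁻².
T_eq = [S(1−A)/(4σ)]^(1/4) = [1367×0.68/(4×5.67×10⁻⁸)]^(1/4) = 253.0 K.
ΔT = T_surf − T_eq = 288 − 253.0.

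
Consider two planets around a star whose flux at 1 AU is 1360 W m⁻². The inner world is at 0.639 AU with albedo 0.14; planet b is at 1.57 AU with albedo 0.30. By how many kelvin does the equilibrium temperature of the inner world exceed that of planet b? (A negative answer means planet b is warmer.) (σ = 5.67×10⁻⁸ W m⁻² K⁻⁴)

ΔT ≈ 132.1 K

T_eq = [S₀(1−A)/(4σd²)]^(1/4), so T ∝ (1−A)^(1/4) / √d.
T₁ = [1360×0.86/(4×5.67×10⁻⁸×0.639²)]^(1/4) = 335.23 K.
T₂ = [1360×0.70/(4×5.67×10⁻⁸×1.57²)]^(1/4) = 203.14 K.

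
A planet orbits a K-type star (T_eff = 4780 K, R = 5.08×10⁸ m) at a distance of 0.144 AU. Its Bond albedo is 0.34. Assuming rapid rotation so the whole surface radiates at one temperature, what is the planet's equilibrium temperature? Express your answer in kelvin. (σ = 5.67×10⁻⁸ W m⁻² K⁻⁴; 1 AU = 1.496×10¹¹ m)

d = 0.144 AU = 2.15×10¹⁰ m.
L = 4πR_⋆²σT_⋆⁴ = 4π(5.08×10⁸)² × 5.67×10⁻⁸ × (4780)⁴ = 9.60×10²⁵ W.
S = L/(4πd²) = 1.65×10⁴ W m⁻².
Energy balance: absorbed = emitted ⇒ πR²·S(1−A) = 4πR²·σT_eq⁴, so T_eq⁴ = S(1−A)/(4σ).
T_eq = [1.65×10⁴ × 0.66 / (4 × 5.67×10⁻⁸)]^(1/4) = (4.79×10¹⁰)^(1/4) = 468 K.

T_eq ≈ 468 K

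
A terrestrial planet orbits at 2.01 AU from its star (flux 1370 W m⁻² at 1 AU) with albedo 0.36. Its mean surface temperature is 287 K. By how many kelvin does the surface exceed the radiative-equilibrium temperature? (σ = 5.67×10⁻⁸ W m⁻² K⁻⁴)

ΔT ≈ 111.1 K

S = 1370/2.01² = 339.1 W m⁻².
T_eq = [S(1−A)/(4σ)]^(1/4) = [339.1×0.64/(4×5.67×10⁻⁸)]^(1/4) = 175.9 K.
ΔT = T_surf − T_eq = 287 − 175.9.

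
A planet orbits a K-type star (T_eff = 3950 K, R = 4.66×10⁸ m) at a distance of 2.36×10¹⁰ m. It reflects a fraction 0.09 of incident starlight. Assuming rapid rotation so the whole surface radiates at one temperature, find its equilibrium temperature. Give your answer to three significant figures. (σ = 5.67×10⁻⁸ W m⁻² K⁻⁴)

T_eq ≈ 383 K

L = 4πR_⋆²σT_⋆⁴ = 4π(4.66×10⁸)² × 5.67×10⁻⁸ × (3950)⁴ = 3.77×10²⁵ W.
S = L/(4πd²) = 5380 W m⁻².
Energy balance: absorbed = emitted ⇒ πR²·S(1−A) = 4πR²·σT_eq⁴, so T_eq⁴ = S(1−A)/(4σ).
T_eq = [5380 × 0.91 / (4 × 5.67×10⁻⁸)]^(1/4) = (2.16×10¹⁰)^(1/4) = 383 K.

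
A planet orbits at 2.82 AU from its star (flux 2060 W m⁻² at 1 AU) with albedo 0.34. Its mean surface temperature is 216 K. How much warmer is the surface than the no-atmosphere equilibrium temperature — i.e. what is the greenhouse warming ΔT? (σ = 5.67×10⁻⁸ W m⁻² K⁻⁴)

S = 2060/2.82² = 259.0 W m⁻².
T_eq = [S(1−A)/(4σ)]^(1/4) = [259.0×0.66/(4×5.67×10⁻⁸)]^(1/4) = 165.7 K.
ΔT = T_surf − T_eq = 216 − 165.7.

ΔT ≈ 50.3 K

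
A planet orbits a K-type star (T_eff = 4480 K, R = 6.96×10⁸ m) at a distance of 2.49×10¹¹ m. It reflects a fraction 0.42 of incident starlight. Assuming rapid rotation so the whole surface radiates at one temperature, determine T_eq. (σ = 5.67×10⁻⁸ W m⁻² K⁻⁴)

L = 4πR_⋆²σT_⋆⁴ = 4π(6.96×10⁸)² × 5.67×10⁻⁸ × (4480)⁴ = 1.39×10²⁶ W.
S = L/(4πd²) = 178 W m⁻².
Energy balance: absorbed = emitted ⇒ πR²·S(1−A) = 4πR²·σT_eq⁴, so T_eq⁴ = S(1−A)/(4σ).
T_eq = [178 × 0.58 / (4 × 5.67×10⁻⁸)]^(1/4) = (4.56×10⁸)^(1/4) = 146 K.

T_eq ≈ 146 K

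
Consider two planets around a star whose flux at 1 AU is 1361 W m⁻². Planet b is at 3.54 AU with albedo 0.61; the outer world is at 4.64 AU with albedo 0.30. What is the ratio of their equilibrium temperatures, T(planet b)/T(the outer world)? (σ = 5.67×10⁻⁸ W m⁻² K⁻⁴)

T₁/T₂ ≈ 0.989

T_eq = [S₀(1−A)/(4σd²)]^(1/4), so T ∝ (1−A)^(1/4) / √d.
T₁ = [1361×0.39/(4×5.67×10⁻⁸×3.54²)]^(1/4) = 116.90 K.
T₂ = [1361×0.70/(4×5.67×10⁻⁸×4.64²)]^(1/4) = 118.19 K.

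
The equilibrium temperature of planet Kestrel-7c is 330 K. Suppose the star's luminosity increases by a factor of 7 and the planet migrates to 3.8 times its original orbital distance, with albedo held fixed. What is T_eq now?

T_eq ∝ L^(1/4) · d^(−1/2).
T′ = 330 × 7^(1/4) / 3.8^(1/2) = 275 K.

T_eq ≈ 275 K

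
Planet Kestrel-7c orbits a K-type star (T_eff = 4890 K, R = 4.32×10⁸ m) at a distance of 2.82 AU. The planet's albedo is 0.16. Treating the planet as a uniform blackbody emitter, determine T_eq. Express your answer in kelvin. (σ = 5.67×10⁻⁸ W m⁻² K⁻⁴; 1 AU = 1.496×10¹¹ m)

T_eq ≈ 106 K

d = 2.82 AU = 4.22×10¹¹ m.
L = 4πR_⋆²σT_⋆⁴ = 4π(4.32×10⁸)² × 5.67×10⁻⁸ × (4890)⁴ = 7.60×10²⁵ W.
S = L/(4πd²) = 34.0 W m⁻².
Energy balance: absorbed = emitted ⇒ πR²·S(1−A) = 4πR²·σT_eq⁴, so T_eq⁴ = S(1−A)/(4σ).
T_eq = [34.0 × 0.84 / (4 × 5.67×10⁻⁸)]^(1/4) = (1.26×10⁸)^(1/4) = 106 K.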